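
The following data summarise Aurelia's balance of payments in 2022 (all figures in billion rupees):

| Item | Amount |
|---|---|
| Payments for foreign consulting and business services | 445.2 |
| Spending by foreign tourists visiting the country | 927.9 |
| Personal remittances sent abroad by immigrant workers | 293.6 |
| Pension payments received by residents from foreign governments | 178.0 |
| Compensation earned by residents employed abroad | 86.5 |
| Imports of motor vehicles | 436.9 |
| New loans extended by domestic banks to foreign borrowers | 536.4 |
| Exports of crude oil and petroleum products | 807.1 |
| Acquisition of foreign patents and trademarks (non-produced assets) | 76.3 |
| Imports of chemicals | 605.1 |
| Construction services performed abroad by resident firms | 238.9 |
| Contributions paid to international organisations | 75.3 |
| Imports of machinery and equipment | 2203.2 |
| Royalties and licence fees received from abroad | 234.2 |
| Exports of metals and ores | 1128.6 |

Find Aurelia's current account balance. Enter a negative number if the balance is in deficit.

-458.1

Goods: 807.1 - 436.9 - 2203.2 - 605.1 + 1128.6 = -1309.5
Services: -445.2 + 238.9 + 927.9 + 234.2 = 955.8
Primary income: 86.5
Secondary income: -75.3 + 178.0 - 293.6 = -190.9
Current account = (-1309.5) + 955.8 + 86.5 + (-190.9) = -458.1
(Excluded from the current account — financial account: new loans extended by domestic banks to foreign borrowers 536.4; capital account: acquisition of foreign patents and trademarks (non-produced assets) 76.3.)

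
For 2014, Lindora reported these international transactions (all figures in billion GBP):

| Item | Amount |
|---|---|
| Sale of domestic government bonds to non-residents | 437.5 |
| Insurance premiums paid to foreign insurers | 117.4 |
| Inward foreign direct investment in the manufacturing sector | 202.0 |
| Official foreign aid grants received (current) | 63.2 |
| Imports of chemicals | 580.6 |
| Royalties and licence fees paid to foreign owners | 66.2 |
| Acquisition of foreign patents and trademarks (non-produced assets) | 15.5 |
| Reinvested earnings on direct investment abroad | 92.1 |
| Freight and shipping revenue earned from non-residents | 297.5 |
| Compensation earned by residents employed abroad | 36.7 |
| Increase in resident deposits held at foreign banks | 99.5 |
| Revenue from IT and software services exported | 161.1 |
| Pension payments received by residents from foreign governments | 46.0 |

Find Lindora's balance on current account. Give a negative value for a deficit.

Goods: -580.6
Services: -117.4 + 297.5 + 161.1 - 66.2 = 275.0
Primary income: 92.1 + 36.7 = 128.8
Secondary income: 46.0 + 63.2 = 109.2
Current account = (-580.6) + 275.0 + 128.8 + 109.2 = -67.6
(Excluded from the current account — financial account: sale of domestic government bonds to non-residents 437.5, inward foreign direct investment in the manufacturing sector 202.0, increase in resident deposits held at foreign banks 99.5; capital account: acquisition of foreign patents and trademarks (non-produced assets) 15.5.)

-67.6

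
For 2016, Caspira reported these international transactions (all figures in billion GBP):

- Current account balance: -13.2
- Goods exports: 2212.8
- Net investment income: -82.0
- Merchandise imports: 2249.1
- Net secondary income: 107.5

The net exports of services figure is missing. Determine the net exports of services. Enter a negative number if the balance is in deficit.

Current account = goods balance + services balance + net primary income + net secondary income
Sum of the known components = -10.8
Net exports of services = CA - (known components) = -13.2 - (-10.8) = -2.4

-2.4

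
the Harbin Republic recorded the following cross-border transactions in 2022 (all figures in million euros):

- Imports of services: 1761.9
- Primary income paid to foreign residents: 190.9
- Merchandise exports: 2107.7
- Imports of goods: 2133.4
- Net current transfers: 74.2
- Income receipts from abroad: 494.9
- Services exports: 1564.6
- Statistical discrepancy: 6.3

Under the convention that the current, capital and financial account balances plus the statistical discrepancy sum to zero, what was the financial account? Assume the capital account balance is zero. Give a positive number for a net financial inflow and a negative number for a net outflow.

Goods balance = 2107.7 - 2133.4 = -25.7
Services balance = 1564.6 - 1761.9 = -197.3
Trade balance (goods + services) = -25.7 + (-197.3) = -223.0
Net primary income = 494.9 - 190.9 = 304.0
Net secondary income = 74.2
Current account = -223.0 + 304.0 + 74.2 = 155.2
Financial account = -(155.2 + 6.3) = -161.5

-161.5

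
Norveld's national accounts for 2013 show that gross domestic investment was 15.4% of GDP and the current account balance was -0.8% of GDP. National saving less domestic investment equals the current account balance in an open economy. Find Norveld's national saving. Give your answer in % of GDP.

14.6

S = I + CA = 15.4 + (-0.8) = 14.6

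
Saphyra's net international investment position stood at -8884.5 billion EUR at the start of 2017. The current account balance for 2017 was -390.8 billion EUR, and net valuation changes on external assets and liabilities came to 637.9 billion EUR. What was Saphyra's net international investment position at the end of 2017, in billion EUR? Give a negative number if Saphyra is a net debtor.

Change in NIIP = current account + net valuation change = -390.8 + 637.9 = 247.1
End-of-year NIIP = -8884.5 + 247.1 = -8637.4

-8637.4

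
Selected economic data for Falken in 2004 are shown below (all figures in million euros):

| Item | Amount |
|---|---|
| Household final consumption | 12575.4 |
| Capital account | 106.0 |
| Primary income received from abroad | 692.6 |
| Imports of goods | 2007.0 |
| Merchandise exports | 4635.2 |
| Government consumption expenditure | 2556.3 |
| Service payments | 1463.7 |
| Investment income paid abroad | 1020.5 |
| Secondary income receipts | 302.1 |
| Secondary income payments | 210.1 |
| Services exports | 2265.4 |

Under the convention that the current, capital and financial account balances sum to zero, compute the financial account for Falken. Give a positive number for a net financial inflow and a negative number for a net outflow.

-3300.0

Goods balance = 4635.2 - 2007.0 = 2628.2
Services balance = 2265.4 - 1463.7 = 801.7
Trade balance (goods + services) = 2628.2 + 801.7 = 3429.9
Net primary income = 692.6 - 1020.5 = -327.9
Net secondary income = 302.1 - 210.1 = 92.0
Current account = 3429.9 + (-327.9) + 92.0 = 3194.0
Financial account = -(3194.0 + 106.0) = -3300.0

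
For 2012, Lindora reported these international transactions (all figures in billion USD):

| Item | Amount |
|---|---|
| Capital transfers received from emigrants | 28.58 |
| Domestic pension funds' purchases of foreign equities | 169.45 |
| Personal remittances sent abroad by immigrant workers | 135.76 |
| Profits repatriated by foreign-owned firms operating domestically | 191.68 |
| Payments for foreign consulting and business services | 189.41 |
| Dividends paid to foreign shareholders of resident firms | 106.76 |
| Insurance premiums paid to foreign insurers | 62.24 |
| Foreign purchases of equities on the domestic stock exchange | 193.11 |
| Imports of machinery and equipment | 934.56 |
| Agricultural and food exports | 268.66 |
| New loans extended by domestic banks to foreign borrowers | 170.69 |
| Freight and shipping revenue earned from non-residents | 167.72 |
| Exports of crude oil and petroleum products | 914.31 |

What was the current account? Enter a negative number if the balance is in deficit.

Goods: -934.56 + 268.66 + 914.31 = 248.41
Services: -62.24 - 189.41 + 167.72 = -83.93
Primary income: -191.68 - 106.76 = -298.44
Secondary income: -135.76
Current account = 248.41 + (-83.93) + (-298.44) + (-135.76) = -269.72
(Excluded from the current account — capital account: capital transfers received from emigrants 28.58; financial account: domestic pension funds' purchases of foreign equities 169.45, foreign purchases of equities on the domestic stock exchange 193.11, new loans extended by domestic banks to foreign borrowers 170.69.)

-269.72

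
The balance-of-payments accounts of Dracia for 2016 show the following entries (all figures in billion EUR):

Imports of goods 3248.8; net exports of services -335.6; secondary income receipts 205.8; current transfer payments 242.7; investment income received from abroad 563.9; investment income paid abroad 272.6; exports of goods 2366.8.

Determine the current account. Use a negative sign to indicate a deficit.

Goods balance = 2366.8 - 3248.8 = -882.0
Services balance = -335.6
Trade balance (goods + services) = -882.0 + (-335.6) = -1217.6
Net primary income = 563.9 - 272.6 = 291.3
Net secondary income = 205.8 - 242.7 = -36.9
Current account = -1217.6 + 291.3 + (-36.9) = -963.2

-963.2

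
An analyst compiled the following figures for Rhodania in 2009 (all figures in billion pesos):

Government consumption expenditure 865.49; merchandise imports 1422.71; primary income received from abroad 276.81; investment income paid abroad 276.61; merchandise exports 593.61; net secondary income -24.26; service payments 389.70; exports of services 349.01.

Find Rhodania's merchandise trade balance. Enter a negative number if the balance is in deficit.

Goods balance = 593.61 - 1422.71 = -829.10

-829.10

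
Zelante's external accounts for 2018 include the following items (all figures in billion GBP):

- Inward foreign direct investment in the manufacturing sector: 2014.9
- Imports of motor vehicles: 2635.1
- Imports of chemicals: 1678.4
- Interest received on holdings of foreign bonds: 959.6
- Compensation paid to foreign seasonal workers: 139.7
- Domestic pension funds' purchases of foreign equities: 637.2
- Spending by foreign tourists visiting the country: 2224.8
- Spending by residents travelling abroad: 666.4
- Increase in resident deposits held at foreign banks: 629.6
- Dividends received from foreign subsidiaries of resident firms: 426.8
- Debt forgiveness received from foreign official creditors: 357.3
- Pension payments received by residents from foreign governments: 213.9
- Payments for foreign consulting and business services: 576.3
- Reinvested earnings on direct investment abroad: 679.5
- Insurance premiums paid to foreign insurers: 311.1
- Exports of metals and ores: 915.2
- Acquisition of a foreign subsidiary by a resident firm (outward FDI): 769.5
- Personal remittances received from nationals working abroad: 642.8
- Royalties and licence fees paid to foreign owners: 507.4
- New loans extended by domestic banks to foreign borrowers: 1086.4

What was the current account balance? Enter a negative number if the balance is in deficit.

Goods: -1678.4 + 915.2 - 2635.1 = -3398.3
Services: 2224.8 - 507.4 - 576.3 - 666.4 - 311.1 = 163.6
Primary income: 959.6 + 679.5 + 426.8 - 139.7 = 1926.2
Secondary income: 213.9 + 642.8 = 856.7
Current account = (-3398.3) + 163.6 + 1926.2 + 856.7 = -451.8
(Excluded from the current account — financial account: inward foreign direct investment in the manufacturing sector 2014.9, domestic pension funds' purchases of foreign equities 637.2, increase in resident deposits held at foreign banks 629.6, acquisition of a foreign subsidiary by a resident firm (outward FDI) 769.5, new loans extended by domestic banks to foreign borrowers 1086.4; capital account: debt forgiveness received from foreign official creditors 357.3.)

-451.8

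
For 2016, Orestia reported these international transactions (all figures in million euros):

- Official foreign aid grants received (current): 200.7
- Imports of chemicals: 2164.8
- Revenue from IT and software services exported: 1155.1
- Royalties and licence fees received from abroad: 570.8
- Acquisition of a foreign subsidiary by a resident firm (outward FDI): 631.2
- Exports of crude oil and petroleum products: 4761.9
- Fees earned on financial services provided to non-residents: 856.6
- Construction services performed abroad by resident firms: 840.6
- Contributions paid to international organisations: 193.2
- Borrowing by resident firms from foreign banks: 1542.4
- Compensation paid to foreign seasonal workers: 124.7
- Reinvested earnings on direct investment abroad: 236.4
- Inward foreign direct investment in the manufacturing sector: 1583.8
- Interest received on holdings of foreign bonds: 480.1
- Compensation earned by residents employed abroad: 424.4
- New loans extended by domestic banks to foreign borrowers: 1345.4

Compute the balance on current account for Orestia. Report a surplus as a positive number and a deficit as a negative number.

7043.9

Goods: 4761.9 - 2164.8 = 2597.1
Services: 570.8 + 1155.1 + 840.6 + 856.6 = 3423.1
Primary income: 236.4 + 424.4 - 124.7 + 480.1 = 1016.2
Secondary income: -193.2 + 200.7 = 7.5
Current account = 2597.1 + 3423.1 + 1016.2 + 7.5 = 7043.9
(Excluded from the current account — financial account: acquisition of a foreign subsidiary by a resident firm (outward FDI) 631.2, borrowing by resident firms from foreign banks 1542.4, inward foreign direct investment in the manufacturing sector 1583.8, new loans extended by domestic banks to foreign borrowers 1345.4.)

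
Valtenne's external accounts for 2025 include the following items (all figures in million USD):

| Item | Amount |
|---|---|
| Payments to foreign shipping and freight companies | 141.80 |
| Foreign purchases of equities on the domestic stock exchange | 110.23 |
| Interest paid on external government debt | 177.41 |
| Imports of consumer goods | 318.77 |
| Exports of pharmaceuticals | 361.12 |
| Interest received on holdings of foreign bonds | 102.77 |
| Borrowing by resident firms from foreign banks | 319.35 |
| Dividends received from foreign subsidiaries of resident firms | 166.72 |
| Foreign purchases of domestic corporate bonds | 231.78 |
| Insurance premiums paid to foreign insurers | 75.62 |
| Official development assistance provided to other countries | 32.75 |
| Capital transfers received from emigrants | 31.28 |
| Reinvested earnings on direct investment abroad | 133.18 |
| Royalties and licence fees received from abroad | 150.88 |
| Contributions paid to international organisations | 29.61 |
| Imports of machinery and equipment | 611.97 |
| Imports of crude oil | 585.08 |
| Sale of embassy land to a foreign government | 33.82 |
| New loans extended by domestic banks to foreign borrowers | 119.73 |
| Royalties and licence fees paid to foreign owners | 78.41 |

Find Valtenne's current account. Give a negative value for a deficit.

-1136.75

Goods: -585.08 + 361.12 - 611.97 - 318.77 = -1154.70
Services: -141.80 + 150.88 - 75.62 - 78.41 = -144.95
Primary income: 102.77 - 177.41 + 133.18 + 166.72 = 225.26
Secondary income: -29.61 - 32.75 = -62.36
Current account = (-1154.70) + (-144.95) + 225.26 + (-62.36) = -1136.75
(Excluded from the current account — financial account: foreign purchases of equities on the domestic stock exchange 110.23, borrowing by resident firms from foreign banks 319.35, foreign purchases of domestic corporate bonds 231.78, new loans extended by domestic banks to foreign borrowers 119.73; capital account: capital transfers received from emigrants 31.28, sale of embassy land to a foreign government 33.82.)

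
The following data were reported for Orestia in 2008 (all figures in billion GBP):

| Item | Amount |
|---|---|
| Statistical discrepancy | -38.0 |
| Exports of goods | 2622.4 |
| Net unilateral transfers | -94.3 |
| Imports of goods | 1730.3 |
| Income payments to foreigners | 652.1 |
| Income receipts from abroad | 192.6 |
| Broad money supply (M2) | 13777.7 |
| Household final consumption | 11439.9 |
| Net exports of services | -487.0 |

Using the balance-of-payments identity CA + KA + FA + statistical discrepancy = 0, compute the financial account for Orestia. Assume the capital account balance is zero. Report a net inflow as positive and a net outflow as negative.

186.7

Goods balance = 2622.4 - 1730.3 = 892.1
Services balance = -487.0
Trade balance (goods + services) = 892.1 + (-487.0) = 405.1
Net primary income = 192.6 - 652.1 = -459.5
Net secondary income = -94.3
Current account = 405.1 + (-459.5) + (-94.3) = -148.7
Financial account = -(-148.7 + (-38.0)) = 186.7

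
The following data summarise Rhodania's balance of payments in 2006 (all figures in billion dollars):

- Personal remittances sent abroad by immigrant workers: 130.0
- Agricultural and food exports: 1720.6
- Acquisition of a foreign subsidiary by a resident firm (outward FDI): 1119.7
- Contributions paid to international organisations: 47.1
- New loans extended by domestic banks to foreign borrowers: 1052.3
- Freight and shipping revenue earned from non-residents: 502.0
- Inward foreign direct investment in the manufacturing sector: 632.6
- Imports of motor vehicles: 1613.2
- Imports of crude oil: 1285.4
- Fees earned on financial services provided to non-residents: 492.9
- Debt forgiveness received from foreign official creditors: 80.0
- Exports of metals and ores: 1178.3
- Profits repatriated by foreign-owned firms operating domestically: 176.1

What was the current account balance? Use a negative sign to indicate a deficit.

Goods: 1720.6 + 1178.3 - 1285.4 - 1613.2 = 0.3
Services: 492.9 + 502.0 = 994.9
Primary income: -176.1
Secondary income: -47.1 - 130.0 = -177.1
Current account = 0.3 + 994.9 + (-176.1) + (-177.1) = 642.0
(Excluded from the current account — financial account: acquisition of a foreign subsidiary by a resident firm (outward FDI) 1119.7, new loans extended by domestic banks to foreign borrowers 1052.3, inward foreign direct investment in the manufacturing sector 632.6; capital account: debt forgiveness received from foreign official creditors 80.0.)

642.0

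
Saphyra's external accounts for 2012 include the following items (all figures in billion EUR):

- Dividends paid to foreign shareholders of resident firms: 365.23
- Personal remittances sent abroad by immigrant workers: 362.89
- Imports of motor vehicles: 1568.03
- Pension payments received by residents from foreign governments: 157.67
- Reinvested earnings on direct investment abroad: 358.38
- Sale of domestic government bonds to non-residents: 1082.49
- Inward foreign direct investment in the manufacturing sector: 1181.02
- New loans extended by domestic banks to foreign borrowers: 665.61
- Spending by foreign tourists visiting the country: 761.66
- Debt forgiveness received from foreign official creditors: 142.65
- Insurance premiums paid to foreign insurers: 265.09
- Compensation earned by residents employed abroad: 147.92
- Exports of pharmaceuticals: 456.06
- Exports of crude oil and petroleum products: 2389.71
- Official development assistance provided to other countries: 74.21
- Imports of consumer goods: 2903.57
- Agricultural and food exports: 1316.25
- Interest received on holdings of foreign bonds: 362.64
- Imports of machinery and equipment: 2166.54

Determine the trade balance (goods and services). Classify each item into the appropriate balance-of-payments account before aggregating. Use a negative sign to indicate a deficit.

Goods: -2903.57 + 1316.25 - 2166.54 + 456.06 + 2389.71 - 1568.03 = -2476.12
Services: -265.09 + 761.66 = 496.57
Trade balance = -2476.12 + 496.57 = -1979.55
(Excluded from the trade balance — primary income: dividends paid to foreign shareholders of resident firms 365.23, reinvested earnings on direct investment abroad 358.38, compensation earned by residents employed abroad 147.92, interest received on holdings of foreign bonds 362.64; secondary income: personal remittances sent abroad by immigrant workers 362.89, pension payments received by residents from foreign governments 157.67, official development assistance provided to other countries 74.21; financial account: sale of domestic government bonds to non-residents 1082.49, inward foreign direct investment in the manufacturing sector 1181.02, new loans extended by domestic banks to foreign borrowers 665.61; capital account: debt forgiveness received from foreign official creditors 142.65.)

-1979.55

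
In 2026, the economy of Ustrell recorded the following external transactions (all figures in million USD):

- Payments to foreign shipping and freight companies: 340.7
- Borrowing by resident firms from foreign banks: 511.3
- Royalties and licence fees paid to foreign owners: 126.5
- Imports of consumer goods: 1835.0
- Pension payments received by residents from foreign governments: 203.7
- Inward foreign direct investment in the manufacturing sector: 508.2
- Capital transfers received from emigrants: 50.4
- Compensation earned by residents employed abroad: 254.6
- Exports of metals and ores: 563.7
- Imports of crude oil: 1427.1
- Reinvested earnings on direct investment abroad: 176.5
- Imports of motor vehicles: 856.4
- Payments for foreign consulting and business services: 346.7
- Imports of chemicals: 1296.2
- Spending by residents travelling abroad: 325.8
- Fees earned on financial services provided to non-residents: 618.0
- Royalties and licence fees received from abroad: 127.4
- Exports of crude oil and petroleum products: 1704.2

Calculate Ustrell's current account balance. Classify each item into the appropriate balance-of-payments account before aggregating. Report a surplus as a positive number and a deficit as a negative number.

Goods: -1296.2 - 1427.1 - 1835.0 - 856.4 + 1704.2 + 563.7 = -3146.8
Services: -346.7 + 618.0 - 126.5 - 340.7 - 325.8 + 127.4 = -394.3
Primary income: 176.5 + 254.6 = 431.1
Secondary income: 203.7
Current account = (-3146.8) + (-394.3) + 431.1 + 203.7 = -2906.3
(Excluded from the current account — financial account: borrowing by resident firms from foreign banks 511.3, inward foreign direct investment in the manufacturing sector 508.2; capital account: capital transfers received from emigrants 50.4.)

-2906.3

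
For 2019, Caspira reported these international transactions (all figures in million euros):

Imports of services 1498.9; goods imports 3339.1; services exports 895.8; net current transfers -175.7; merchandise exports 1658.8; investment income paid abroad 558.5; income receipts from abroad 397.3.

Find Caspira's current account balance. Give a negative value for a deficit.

-2620.3

Goods balance = 1658.8 - 3339.1 = -1680.3
Services balance = 895.8 - 1498.9 = -603.1
Trade balance (goods + services) = -1680.3 + (-603.1) = -2283.4
Net primary income = 397.3 - 558.5 = -161.2
Net secondary income = -175.7
Current account = -2283.4 + (-161.2) + (-175.7) = -2620.3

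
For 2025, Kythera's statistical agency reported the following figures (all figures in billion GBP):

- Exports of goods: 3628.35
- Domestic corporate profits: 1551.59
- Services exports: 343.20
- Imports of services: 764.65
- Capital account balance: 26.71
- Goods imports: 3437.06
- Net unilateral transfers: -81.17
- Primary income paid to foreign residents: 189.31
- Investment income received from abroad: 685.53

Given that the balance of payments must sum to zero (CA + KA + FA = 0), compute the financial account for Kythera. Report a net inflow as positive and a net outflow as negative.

-211.60

Goods balance = 3628.35 - 3437.06 = 191.29
Services balance = 343.20 - 764.65 = -421.45
Trade balance (goods + services) = 191.29 + (-421.45) = -230.16
Net primary income = 685.53 - 189.31 = 496.22
Net secondary income = -81.17
Current account = -230.16 + 496.22 + (-81.17) = 184.89
Financial account = -(184.89 + 26.71) = -211.60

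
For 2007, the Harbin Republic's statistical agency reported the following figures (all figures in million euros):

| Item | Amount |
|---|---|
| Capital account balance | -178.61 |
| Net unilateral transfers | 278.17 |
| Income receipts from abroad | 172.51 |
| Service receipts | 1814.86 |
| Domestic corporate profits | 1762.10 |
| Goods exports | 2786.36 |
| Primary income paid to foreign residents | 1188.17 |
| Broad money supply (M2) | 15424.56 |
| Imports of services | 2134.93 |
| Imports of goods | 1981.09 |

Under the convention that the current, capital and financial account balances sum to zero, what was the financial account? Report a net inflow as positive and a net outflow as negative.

430.90

Goods balance = 2786.36 - 1981.09 = 805.27
Services balance = 1814.86 - 2134.93 = -320.07
Trade balance (goods + services) = 805.27 + (-320.07) = 485.20
Net primary income = 172.51 - 1188.17 = -1015.66
Net secondary income = 278.17
Current account = 485.20 + (-1015.66) + 278.17 = -252.29
Financial account = -(-252.29 + (-178.61)) = 430.90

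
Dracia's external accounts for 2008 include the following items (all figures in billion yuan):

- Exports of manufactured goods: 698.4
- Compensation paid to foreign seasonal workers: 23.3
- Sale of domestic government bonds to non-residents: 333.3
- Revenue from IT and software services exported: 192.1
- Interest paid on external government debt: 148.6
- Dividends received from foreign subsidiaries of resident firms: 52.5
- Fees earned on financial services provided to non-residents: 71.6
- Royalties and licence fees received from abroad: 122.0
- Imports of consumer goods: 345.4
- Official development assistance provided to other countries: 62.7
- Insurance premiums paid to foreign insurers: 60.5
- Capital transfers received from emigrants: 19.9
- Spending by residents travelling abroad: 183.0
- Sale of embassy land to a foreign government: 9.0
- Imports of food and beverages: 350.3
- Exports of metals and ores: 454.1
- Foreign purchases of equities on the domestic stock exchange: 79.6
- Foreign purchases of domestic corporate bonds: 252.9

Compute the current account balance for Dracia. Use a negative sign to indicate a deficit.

416.9

Goods: 454.1 - 345.4 + 698.4 - 350.3 = 456.8
Services: -60.5 + 122.0 - 183.0 + 71.6 + 192.1 = 142.2
Primary income: -23.3 - 148.6 + 52.5 = -119.4
Secondary income: -62.7
Current account = 456.8 + 142.2 + (-119.4) + (-62.7) = 416.9
(Excluded from the current account — financial account: sale of domestic government bonds to non-residents 333.3, foreign purchases of equities on the domestic stock exchange 79.6, foreign purchases of domestic corporate bonds 252.9; capital account: capital transfers received from emigrants 19.9, sale of embassy land to a foreign government 9.0.)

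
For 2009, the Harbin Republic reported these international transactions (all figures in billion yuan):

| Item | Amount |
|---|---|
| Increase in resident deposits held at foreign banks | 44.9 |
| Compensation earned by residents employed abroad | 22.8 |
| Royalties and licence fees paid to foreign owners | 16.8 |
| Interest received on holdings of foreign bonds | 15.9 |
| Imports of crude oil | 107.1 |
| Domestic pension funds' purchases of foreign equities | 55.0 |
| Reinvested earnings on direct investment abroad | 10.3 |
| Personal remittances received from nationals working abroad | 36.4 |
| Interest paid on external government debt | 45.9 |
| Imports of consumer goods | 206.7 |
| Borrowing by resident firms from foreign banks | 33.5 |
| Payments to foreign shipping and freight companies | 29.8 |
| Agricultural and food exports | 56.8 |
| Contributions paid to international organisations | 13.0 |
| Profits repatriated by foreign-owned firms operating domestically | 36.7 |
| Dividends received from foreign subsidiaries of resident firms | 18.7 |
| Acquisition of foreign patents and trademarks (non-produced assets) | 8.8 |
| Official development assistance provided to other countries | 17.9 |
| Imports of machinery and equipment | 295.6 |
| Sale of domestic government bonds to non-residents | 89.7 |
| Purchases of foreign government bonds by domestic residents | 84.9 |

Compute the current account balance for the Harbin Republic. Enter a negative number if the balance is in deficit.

Goods: -107.1 - 206.7 + 56.8 - 295.6 = -552.6
Services: -16.8 - 29.8 = -46.6
Primary income: -45.9 + 22.8 + 10.3 + 18.7 + 15.9 - 36.7 = -14.9
Secondary income: -13.0 + 36.4 - 17.9 = 5.5
Current account = (-552.6) + (-46.6) + (-14.9) + 5.5 = -608.6
(Excluded from the current account — financial account: increase in resident deposits held at foreign banks 44.9, domestic pension funds' purchases of foreign equities 55.0, borrowing by resident firms from foreign banks 33.5, sale of domestic government bonds to non-residents 89.7, purchases of foreign government bonds by domestic residents 84.9; capital account: acquisition of foreign patents and trademarks (non-produced assets) 8.8.)

-608.6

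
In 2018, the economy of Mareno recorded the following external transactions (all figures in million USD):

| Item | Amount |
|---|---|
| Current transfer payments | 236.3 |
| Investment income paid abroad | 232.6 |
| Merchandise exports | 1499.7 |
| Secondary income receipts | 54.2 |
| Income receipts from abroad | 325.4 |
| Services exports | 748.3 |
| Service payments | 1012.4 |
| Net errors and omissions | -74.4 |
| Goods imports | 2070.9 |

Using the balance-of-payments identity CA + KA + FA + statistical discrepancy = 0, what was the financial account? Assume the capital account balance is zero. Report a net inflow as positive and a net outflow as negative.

999.0

Goods balance = 1499.7 - 2070.9 = -571.2
Services balance = 748.3 - 1012.4 = -264.1
Trade balance (goods + services) = -571.2 + (-264.1) = -835.3
Net primary income = 325.4 - 232.6 = 92.8
Net secondary income = 54.2 - 236.3 = -182.1
Current account = -835.3 + 92.8 + (-182.1) = -924.6
Financial account = -(-924.6 + (-74.4)) = 999.0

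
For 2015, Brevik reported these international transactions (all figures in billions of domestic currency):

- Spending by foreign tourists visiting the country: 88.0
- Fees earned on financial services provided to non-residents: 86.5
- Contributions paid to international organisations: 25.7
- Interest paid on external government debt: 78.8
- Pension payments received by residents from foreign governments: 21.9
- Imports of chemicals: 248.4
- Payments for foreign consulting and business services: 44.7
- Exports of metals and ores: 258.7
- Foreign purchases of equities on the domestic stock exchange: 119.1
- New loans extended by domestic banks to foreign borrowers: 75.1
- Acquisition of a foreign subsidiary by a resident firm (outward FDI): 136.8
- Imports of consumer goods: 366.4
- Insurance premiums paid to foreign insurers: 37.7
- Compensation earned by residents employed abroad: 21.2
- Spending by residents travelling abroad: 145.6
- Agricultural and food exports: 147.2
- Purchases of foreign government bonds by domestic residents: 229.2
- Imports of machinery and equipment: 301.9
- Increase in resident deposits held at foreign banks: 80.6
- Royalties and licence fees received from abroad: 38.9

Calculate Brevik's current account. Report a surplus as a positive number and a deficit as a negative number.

-586.8

Goods: 147.2 - 248.4 - 366.4 - 301.9 + 258.7 = -510.8
Services: -37.7 + 86.5 + 88.0 - 44.7 + 38.9 - 145.6 = -14.6
Primary income: 21.2 - 78.8 = -57.6
Secondary income: 21.9 - 25.7 = -3.8
Current account = (-510.8) + (-14.6) + (-57.6) + (-3.8) = -586.8
(Excluded from the current account — financial account: foreign purchases of equities on the domestic stock exchange 119.1, new loans extended by domestic banks to foreign borrowers 75.1, acquisition of a foreign subsidiary by a resident firm (outward FDI) 136.8, purchases of foreign government bonds by domestic residents 229.2, increase in resident deposits held at foreign banks 80.6.)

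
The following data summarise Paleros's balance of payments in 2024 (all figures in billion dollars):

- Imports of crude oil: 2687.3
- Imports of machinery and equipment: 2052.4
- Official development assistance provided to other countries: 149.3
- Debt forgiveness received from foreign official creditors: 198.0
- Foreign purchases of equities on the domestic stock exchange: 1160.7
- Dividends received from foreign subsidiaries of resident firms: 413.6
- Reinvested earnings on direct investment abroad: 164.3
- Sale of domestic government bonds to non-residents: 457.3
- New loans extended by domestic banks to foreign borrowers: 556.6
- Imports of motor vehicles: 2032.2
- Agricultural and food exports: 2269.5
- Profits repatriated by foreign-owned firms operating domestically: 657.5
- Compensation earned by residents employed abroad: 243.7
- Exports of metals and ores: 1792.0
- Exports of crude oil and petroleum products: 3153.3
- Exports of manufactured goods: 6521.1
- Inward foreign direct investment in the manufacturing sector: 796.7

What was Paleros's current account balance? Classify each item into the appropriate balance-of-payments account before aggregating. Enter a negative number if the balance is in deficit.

6978.8

Goods: -2032.2 - 2687.3 + 3153.3 + 2269.5 + 6521.1 + 1792.0 - 2052.4 = 6964.0
Primary income: 243.7 - 657.5 + 413.6 + 164.3 = 164.1
Secondary income: -149.3
Current account = 6964.0 + 164.1 + (-149.3) = 6978.8
(Excluded from the current account — capital account: debt forgiveness received from foreign official creditors 198.0; financial account: foreign purchases of equities on the domestic stock exchange 1160.7, sale of domestic government bonds to non-residents 457.3, new loans extended by domestic banks to foreign borrowers 556.6, inward foreign direct investment in the manufacturing sector 796.7.)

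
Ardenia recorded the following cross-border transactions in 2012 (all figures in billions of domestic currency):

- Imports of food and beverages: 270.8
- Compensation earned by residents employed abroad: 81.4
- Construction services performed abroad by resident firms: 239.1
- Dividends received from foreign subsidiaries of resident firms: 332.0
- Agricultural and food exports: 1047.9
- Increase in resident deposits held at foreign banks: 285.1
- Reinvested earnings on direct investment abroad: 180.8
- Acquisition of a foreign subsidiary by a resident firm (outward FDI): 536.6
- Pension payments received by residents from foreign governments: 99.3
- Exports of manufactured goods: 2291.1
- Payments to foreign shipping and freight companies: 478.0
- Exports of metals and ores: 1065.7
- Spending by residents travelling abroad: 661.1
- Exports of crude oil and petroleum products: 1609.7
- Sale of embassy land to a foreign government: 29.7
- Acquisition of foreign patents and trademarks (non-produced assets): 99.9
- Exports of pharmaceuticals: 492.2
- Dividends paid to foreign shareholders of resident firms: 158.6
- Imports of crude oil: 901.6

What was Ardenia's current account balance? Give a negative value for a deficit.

4969.1

Goods: 1065.7 - 270.8 - 901.6 + 492.2 + 2291.1 + 1609.7 + 1047.9 = 5334.2
Services: -661.1 + 239.1 - 478.0 = -900.0
Primary income: 81.4 + 332.0 - 158.6 + 180.8 = 435.6
Secondary income: 99.3
Current account = 5334.2 + (-900.0) + 435.6 + 99.3 = 4969.1
(Excluded from the current account — financial account: increase in resident deposits held at foreign banks 285.1, acquisition of a foreign subsidiary by a resident firm (outward FDI) 536.6; capital account: sale of embassy land to a foreign government 29.7, acquisition of foreign patents and trademarks (non-produced assets) 99.9.)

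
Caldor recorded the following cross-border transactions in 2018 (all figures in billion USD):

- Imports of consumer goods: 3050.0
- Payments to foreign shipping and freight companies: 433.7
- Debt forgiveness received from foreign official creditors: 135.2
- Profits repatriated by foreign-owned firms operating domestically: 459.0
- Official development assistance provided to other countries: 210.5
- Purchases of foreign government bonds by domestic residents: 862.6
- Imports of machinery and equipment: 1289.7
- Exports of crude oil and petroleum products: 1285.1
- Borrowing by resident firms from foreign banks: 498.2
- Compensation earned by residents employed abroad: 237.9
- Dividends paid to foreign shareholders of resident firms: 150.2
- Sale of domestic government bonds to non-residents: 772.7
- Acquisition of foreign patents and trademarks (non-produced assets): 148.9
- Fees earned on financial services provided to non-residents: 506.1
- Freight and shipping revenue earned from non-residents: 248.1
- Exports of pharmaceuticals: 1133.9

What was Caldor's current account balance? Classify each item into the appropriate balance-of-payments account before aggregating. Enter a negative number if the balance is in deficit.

-2182.0

Goods: -1289.7 + 1285.1 + 1133.9 - 3050.0 = -1920.7
Services: 506.1 - 433.7 + 248.1 = 320.5
Primary income: 237.9 - 150.2 - 459.0 = -371.3
Secondary income: -210.5
Current account = (-1920.7) + 320.5 + (-371.3) + (-210.5) = -2182.0
(Excluded from the current account — capital account: debt forgiveness received from foreign official creditors 135.2, acquisition of foreign patents and trademarks (non-produced assets) 148.9; financial account: purchases of foreign government bonds by domestic residents 862.6, borrowing by resident firms from foreign banks 498.2, sale of domestic government bonds to non-residents 772.7.)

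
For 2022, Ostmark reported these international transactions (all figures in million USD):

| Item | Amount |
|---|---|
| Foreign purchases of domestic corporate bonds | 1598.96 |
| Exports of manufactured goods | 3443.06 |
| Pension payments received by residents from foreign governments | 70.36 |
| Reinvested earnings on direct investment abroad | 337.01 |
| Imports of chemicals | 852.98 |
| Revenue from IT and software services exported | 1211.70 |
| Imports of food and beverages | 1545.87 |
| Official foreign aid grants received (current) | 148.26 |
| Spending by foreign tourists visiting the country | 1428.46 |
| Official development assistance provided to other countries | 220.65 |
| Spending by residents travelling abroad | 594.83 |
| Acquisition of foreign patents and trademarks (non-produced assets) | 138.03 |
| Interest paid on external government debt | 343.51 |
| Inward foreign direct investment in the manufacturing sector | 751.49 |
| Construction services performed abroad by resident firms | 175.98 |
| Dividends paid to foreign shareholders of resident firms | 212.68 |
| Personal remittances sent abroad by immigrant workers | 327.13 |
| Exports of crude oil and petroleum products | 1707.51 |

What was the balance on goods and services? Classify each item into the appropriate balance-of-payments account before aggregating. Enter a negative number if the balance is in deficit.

Goods: 1707.51 + 3443.06 - 852.98 - 1545.87 = 2751.72
Services: 1428.46 + 1211.70 + 175.98 - 594.83 = 2221.31
Trade balance = 2751.72 + 2221.31 = 4973.03
(Excluded from the trade balance — financial account: foreign purchases of domestic corporate bonds 1598.96, inward foreign direct investment in the manufacturing sector 751.49; secondary income: pension payments received by residents from foreign governments 70.36, official foreign aid grants received (current) 148.26, official development assistance provided to other countries 220.65, personal remittances sent abroad by immigrant workers 327.13; primary income: reinvested earnings on direct investment abroad 337.01, interest paid on external government debt 343.51, dividends paid to foreign shareholders of resident firms 212.68; capital account: acquisition of foreign patents and trademarks (non-produced assets) 138.03.)

4973.03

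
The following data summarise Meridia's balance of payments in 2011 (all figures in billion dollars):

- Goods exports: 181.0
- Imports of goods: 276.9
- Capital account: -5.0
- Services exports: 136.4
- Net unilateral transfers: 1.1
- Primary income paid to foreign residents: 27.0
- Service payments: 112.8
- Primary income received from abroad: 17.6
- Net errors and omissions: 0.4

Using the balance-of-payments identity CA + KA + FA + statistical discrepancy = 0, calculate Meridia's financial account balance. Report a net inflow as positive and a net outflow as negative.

85.2

Goods balance = 181.0 - 276.9 = -95.9
Services balance = 136.4 - 112.8 = 23.6
Trade balance (goods + services) = -95.9 + 23.6 = -72.3
Net primary income = 17.6 - 27.0 = -9.4
Net secondary income = 1.1
Current account = -72.3 + (-9.4) + 1.1 = -80.6
Financial account = -(-80.6 + (-5.0) + 0.4) = 85.2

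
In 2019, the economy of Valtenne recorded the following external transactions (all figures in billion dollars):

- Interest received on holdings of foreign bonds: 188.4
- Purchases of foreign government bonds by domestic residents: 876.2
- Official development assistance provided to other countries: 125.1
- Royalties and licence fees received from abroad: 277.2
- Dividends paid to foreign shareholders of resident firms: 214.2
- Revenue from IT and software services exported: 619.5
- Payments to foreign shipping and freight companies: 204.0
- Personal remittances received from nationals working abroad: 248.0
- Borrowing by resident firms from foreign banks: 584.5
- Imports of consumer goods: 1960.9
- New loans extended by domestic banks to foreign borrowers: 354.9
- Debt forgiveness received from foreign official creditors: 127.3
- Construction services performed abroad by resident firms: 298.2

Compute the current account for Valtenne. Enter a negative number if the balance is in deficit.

Goods: -1960.9
Services: -204.0 + 619.5 + 298.2 + 277.2 = 990.9
Primary income: 188.4 - 214.2 = -25.8
Secondary income: 248.0 - 125.1 = 122.9
Current account = (-1960.9) + 990.9 + (-25.8) + 122.9 = -872.9
(Excluded from the current account — financial account: purchases of foreign government bonds by domestic residents 876.2, borrowing by resident firms from foreign banks 584.5, new loans extended by domestic banks to foreign borrowers 354.9; capital account: debt forgiveness received from foreign official creditors 127.3.)

-872.9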